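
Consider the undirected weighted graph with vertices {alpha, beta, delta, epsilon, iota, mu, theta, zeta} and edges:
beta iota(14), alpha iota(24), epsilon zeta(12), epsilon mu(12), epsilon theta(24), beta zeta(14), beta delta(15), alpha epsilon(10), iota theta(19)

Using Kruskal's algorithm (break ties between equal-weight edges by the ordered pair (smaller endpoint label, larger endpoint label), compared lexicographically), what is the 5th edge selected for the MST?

beta-zeta

Kruskal's algorithm — process edges by increasing weight (ties by edge label):
alpha epsilon (10): add — endpoints in different components.
epsilon mu (12): add — endpoints in different components.
epsilon zeta (12): add — endpoints in different components.
beta iota (14): add — endpoints in different components.
beta zeta (14): add — endpoints in different components.
beta delta (15): add — endpoints in different components.
iota theta (19): add — endpoints in different components.
The 5th edge added is beta zeta.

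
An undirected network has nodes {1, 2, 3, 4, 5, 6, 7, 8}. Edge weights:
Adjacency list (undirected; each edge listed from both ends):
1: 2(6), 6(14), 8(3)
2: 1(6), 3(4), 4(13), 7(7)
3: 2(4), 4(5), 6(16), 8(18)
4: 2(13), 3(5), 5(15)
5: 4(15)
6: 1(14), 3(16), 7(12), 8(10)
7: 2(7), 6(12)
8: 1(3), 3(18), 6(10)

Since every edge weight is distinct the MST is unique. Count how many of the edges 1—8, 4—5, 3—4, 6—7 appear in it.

Kruskal's algorithm — process edges by increasing weight (ties by edge label):
1—8 (3): add — endpoints in different components.
2—3 (4): add — endpoints in different components.
3—4 (5): add — endpoints in different components.
1—2 (6): add — endpoints in different components.
2—7 (7): add — endpoints in different components.
6—8 (10): add — endpoints in different components.
6—7 (12): skip — 6 and 7 already connected.
2—4 (13): skip — 2 and 4 already connected.
1—6 (14): skip — 1 and 6 already connected.
4—5 (15): add — endpoints in different components.
MST edge set: {1—8, 2—3, 3—4, 1—2, 2—7, 6—8, 4—5}.
Of the listed edges, {1—8, 4—5, 3—4} are in the MST → 3.

3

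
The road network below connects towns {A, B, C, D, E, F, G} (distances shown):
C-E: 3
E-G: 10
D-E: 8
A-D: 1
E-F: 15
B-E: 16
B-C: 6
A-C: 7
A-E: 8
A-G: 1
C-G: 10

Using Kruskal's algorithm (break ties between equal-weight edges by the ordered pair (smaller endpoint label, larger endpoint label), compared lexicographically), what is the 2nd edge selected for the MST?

A-G

Sort edges by weight, then run Kruskal:
A-D (1): add. Components now {A,D} {B} {C} {E} {F} {G}
A-G (1): add. Components now {A,D,G} {B} {C} {E} {F}
C-E (3): add. Components now {A,D,G} {B} {C,E} {F}
B-C (6): add. Components now {A,D,G} {B,C,E} {F}
A-C (7): add. Components now {A,B,C,D,E,G} {F}
A-E (8): skip — A and E already connected.
D-E (8): skip — D and E already connected.
C-G (10): skip — C and G already connected.
E-G (10): skip — E and G already connected.
E-F (15): add. Components now {A,B,C,D,E,F,G}
The 2nd edge added is A-G.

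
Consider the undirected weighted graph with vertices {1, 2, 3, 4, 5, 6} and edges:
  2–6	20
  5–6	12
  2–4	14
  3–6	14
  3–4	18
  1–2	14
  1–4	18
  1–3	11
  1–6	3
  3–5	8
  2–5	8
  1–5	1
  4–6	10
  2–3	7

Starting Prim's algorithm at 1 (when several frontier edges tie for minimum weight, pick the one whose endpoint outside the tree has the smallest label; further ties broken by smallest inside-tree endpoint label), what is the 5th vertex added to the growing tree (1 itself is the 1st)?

Prim's algorithm from 1:
Step 1: cheapest edge leaving the tree is 1–5 (1); add 5.
Step 2: cheapest edge leaving the tree is 1–6 (3); add 6.
Step 3: cheapest edge leaving the tree is 2–5 (8); add 2.
Step 4: cheapest edge leaving the tree is 2–3 (7); add 3.
Step 5: cheapest edge leaving the tree is 4–6 (10); add 4.
Vertex order: 1, 5, 6, 2, 3, 4. The 5th vertex is 3.

3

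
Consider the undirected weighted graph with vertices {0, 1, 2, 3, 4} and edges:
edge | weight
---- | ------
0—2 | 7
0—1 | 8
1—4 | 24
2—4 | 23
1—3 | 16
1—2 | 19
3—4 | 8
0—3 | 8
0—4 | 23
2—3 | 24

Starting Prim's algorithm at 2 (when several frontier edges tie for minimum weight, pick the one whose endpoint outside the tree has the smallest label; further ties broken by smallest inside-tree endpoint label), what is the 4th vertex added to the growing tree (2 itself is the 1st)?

Prim, starting at 2.
Step 1: cheapest edge leaving the tree is 0—2 (7); add 0.
Step 2: cheapest edge leaving the tree is 0—1 (8); add 1.
Step 3: cheapest edge leaving the tree is 0—3 (8); add 3.
Step 4: cheapest edge leaving the tree is 3—4 (8); add 4.
Vertex order: 2, 0, 1, 3, 4. The 4th vertex is 3.

3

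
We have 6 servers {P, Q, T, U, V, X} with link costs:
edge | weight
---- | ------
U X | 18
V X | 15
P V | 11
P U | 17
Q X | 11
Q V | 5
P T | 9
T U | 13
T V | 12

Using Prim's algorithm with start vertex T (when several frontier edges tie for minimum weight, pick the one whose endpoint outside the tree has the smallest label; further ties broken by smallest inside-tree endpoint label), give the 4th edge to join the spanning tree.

Q-X

Prim's algorithm from T:
Step 1: frontier [P T 9, T V 12, T U 13] → take P T (9); add P.
Step 2: frontier [P V 11, P U 17, T V 12, T U 13] → take P V (11); add V.
Step 3: frontier [P U 17, T U 13, Q V 5, V X 15] → take Q V (5); add Q.
Step 4: frontier [P U 17, Q X 11, T U 13, V X 15] → take Q X (11); add X.
Step 5: frontier [P U 17, T U 13, U X 18] → take T U (13); add U.
The 4th edge added is Q X.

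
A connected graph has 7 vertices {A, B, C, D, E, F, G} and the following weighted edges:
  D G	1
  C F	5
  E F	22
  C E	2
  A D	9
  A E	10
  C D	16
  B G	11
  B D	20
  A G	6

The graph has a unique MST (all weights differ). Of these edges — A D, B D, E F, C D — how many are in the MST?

Kruskal's algorithm — process edges by increasing weight (ties by edge label):
D G (1): add. Components now {A} {B} {C} {D,G} {E} {F}
C E (2): add. Components now {A} {B} {C,E} {D,G} {F}
C F (5): add. Components now {A} {B} {C,E,F} {D,G}
A G (6): add. Components now {A,D,G} {B} {C,E,F}
A D (9): skip — A and D already connected.
A E (10): add. Components now {A,C,D,E,F,G} {B}
B G (11): add. Components now {A,B,C,D,E,F,G}
MST edge set: {D G, C E, C F, A G, A E, B G}.
Of the listed edges, {} are in the MST → 0.

0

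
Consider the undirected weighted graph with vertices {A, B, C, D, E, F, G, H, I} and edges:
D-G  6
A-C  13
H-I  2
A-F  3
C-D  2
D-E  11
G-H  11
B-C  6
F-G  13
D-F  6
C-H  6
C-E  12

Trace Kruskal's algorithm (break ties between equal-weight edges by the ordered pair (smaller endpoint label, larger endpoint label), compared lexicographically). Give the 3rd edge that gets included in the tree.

A-F

Sort edges by weight, then run Kruskal:
C-D (2): add — endpoints in different components.
H-I (2): add — endpoints in different components.
A-F (3): add — endpoints in different components.
B-C (6): add — endpoints in different components.
C-H (6): add — endpoints in different components.
D-F (6): add — endpoints in different components.
D-G (6): add — endpoints in different components.
D-E (11): add — endpoints in different components.
The 3rd edge added is A-F.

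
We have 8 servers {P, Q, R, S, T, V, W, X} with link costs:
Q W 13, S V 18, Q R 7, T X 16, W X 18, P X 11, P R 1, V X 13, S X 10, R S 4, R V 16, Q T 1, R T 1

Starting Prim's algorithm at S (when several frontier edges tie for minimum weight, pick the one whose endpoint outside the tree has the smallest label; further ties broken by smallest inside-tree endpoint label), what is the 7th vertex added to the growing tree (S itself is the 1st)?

Grow the tree from S using Prim:
Step 1: cheapest edge leaving the tree is R S (4); add R.
Step 2: cheapest edge leaving the tree is P R (1); add P.
Step 3: cheapest edge leaving the tree is R T (1); add T.
Step 4: cheapest edge leaving the tree is Q T (1); add Q.
Step 5: cheapest edge leaving the tree is S X (10); add X.
Step 6: cheapest edge leaving the tree is V X (13); add V.
Step 7: cheapest edge leaving the tree is Q W (13); add W.
Vertex order: S, R, P, T, Q, X, V, W. The 7th vertex is V.

V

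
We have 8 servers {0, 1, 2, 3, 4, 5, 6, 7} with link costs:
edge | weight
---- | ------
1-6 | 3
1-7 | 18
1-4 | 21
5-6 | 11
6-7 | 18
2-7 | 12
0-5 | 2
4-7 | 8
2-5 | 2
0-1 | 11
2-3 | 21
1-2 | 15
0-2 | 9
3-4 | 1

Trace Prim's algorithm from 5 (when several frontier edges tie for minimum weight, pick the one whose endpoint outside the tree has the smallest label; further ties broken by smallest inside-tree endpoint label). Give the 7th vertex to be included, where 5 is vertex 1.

4

Prim, starting at 5.
Step 1: frontier [0-5 2, 2-5 2, 5-6 11] → take 0-5 (2); add 0.
Step 2: frontier [0-2 9, 0-1 11, 2-5 2, 5-6 11] → take 2-5 (2); add 2.
Step 3: frontier [0-1 11, 2-7 12, 1-2 15, 2-3 21, 5-6 11] → take 0-1 (11); add 1.
Step 4: frontier [1-6 3, 1-7 18, 1-4 21, 2-7 12, 2-3 21, 5-6 11] → take 1-6 (3); add 6.
Step 5: frontier [1-7 18, 1-4 21, 2-7 12, 2-3 21, 6-7 18] → take 2-7 (12); add 7.
Step 6: frontier [1-4 21, 2-3 21, 4-7 8] → take 4-7 (8); add 4.
Step 7: frontier [2-3 21, 3-4 1] → take 3-4 (1); add 3.
Vertex order: 5, 0, 2, 1, 6, 7, 4, 3. The 7th vertex is 4.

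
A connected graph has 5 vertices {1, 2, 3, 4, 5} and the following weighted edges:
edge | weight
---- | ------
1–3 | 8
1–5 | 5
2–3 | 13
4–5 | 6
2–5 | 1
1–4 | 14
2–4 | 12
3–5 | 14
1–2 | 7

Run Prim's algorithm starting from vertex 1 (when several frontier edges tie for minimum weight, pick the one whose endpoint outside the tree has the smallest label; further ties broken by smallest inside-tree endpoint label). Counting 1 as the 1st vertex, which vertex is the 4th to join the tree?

4

Prim, starting at 1.
Step 1: cheapest edge leaving the tree is 1–5 (5); add 5.
Step 2: cheapest edge leaving the tree is 2–5 (1); add 2.
Step 3: cheapest edge leaving the tree is 4–5 (6); add 4.
Step 4: cheapest edge leaving the tree is 1–3 (8); add 3.
Vertex order: 1, 5, 2, 4, 3. The 4th vertex is 4.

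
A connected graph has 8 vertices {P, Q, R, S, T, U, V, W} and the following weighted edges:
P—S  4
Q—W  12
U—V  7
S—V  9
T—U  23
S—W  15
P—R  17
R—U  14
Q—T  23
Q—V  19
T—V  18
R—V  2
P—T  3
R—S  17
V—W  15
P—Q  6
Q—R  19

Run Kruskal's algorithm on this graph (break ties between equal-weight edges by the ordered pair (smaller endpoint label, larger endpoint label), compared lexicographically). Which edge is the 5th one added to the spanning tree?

Sort edges by weight, then run Kruskal:
R—V (2): add — endpoints in different components.
P—T (3): add — endpoints in different components.
P—S (4): add — endpoints in different components.
P—Q (6): add — endpoints in different components.
U—V (7): add — endpoints in different components.
S—V (9): add — endpoints in different components.
Q—W (12): add — endpoints in different components.
The 5th edge added is U—V.

U-V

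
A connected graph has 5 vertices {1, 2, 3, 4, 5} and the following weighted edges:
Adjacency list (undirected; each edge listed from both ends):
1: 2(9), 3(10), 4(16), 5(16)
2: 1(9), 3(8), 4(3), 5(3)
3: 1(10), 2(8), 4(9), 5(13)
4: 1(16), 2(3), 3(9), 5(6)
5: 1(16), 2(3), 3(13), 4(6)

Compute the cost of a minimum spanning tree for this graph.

Grow the tree from 5 using Prim:
Step 1: frontier [2 5 3, 4 5 6, 3 5 13, 1 5 16] → take 2 5 (3); add 2.
Step 2: frontier [2 4 3, 2 3 8, 1 2 9, 4 5 6, 3 5 13, 1 5 16] → take 2 4 (3); add 4.
Step 3: frontier [2 3 8, 1 2 9, 3 4 9, 1 4 16, 3 5 13, 1 5 16] → take 2 3 (8); add 3.
Step 4: frontier [1 2 9, 1 3 10, 1 4 16, 1 5 16] → take 1 2 (9); add 1.
MST edges: 2 5, 2 4, 2 3, 1 2; total weight 3+3+8+9 = 23.

23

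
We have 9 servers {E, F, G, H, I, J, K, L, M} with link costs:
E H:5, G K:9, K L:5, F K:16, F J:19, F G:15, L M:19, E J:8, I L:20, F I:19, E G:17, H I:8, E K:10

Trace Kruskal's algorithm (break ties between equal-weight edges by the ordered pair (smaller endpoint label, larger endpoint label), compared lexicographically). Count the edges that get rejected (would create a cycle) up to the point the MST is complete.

Kruskal: consider edges lightest-first.
E H (5): add — endpoints in different components.
K L (5): add — endpoints in different components.
E J (8): add — endpoints in different components.
H I (8): add — endpoints in different components.
G K (9): add — endpoints in different components.
E K (10): add — endpoints in different components.
F G (15): add — endpoints in different components.
F K (16): skip — F and K already connected.
E G (17): skip — E and G already connected.
F I (19): skip — F and I already connected.
F J (19): skip — F and J already connected.
L M (19): add — endpoints in different components.
Edges rejected before the tree was complete: 4.

4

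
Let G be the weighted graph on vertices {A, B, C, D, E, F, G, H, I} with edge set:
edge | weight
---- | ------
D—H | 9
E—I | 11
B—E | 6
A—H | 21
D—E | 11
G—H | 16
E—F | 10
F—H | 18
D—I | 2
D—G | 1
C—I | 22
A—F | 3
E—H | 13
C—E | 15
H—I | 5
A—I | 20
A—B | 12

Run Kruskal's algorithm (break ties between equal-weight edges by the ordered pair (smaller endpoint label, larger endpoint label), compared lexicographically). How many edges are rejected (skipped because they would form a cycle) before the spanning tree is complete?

4

Kruskal's algorithm — process edges by increasing weight (ties by edge label):
D—G (1): add — endpoints in different components.
D—I (2): add — endpoints in different components.
A—F (3): add — endpoints in different components.
H—I (5): add — endpoints in different components.
B—E (6): add — endpoints in different components.
D—H (9): skip — D and H already connected.
E—F (10): add — endpoints in different components.
D—E (11): add — endpoints in different components.
E—I (11): skip — E and I already connected.
A—B (12): skip — A and B already connected.
E—H (13): skip — E and H already connected.
C—E (15): add — endpoints in different components.
Edges rejected before the tree was complete: 4.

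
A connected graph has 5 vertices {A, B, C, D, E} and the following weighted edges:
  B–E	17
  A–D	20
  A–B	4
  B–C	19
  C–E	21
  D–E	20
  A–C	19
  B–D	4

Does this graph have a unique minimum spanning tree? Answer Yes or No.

No

Sort edges by weight, then run Kruskal:
A–B (4): add. Components now {A,B} {C} {D} {E}
B–D (4): add. Components now {A,B,D} {C} {E}
B–E (17): add. Components now {A,B,D,E} {C}
A–C (19): add. Components now {A,B,C,D,E}
Non-tree edge B–C has weight 19, equal to the heaviest edge on its tree cycle — swapping gives another MST of the same weight. Not unique.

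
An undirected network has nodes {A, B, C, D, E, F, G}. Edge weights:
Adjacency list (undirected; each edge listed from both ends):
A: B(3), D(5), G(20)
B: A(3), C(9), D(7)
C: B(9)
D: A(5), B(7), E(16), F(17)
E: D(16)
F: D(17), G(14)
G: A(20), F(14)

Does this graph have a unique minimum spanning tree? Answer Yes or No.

Kruskal: consider edges lightest-first.
A—B (3): add — endpoints in different components.
A—D (5): add — endpoints in different components.
B—D (7): skip — B and D already connected.
B—C (9): add — endpoints in different components.
F—G (14): add — endpoints in different components.
D—E (16): add — endpoints in different components.
D—F (17): add — endpoints in different components.
Every non-tree edge has weight strictly greater than the heaviest edge on the tree path between its endpoints, so the MST is unique.

Yes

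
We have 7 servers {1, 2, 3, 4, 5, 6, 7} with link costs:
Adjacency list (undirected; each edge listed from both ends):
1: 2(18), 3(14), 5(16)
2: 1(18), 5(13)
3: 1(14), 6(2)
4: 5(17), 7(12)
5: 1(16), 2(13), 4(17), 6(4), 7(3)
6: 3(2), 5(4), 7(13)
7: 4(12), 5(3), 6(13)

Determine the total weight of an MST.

Grow the tree from 2 using Prim:
Step 1: frontier [2—5 13, 1—2 18] → take 2—5 (13); add 5.
Step 2: frontier [1—2 18, 5—7 3, 5—6 4, 1—5 16, 4—5 17] → take 5—7 (3); add 7.
Step 3: frontier [1—2 18, 5—6 4, 1—5 16, 4—5 17, 4—7 12, 6—7 13] → take 5—6 (4); add 6.
Step 4: frontier [1—2 18, 1—5 16, 4—5 17, 3—6 2, 4—7 12] → take 3—6 (2); add 3.
Step 5: frontier [1—2 18, 1—3 14, 1—5 16, 4—5 17, 4—7 12] → take 4—7 (12); add 4.
Step 6: frontier [1—2 18, 1—3 14, 1—5 16] → take 1—3 (14); add 1.
MST edges: 2—5, 5—7, 5—6, 3—6, 4—7, 1—3; total weight 13+3+4+2+12+14 = 48.

48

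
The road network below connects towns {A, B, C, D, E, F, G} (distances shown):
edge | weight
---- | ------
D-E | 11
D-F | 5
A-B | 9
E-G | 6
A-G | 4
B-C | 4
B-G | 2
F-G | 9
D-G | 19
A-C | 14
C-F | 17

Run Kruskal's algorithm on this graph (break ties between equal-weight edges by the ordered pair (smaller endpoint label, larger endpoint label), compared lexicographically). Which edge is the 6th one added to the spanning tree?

Kruskal: consider edges lightest-first.
B-G (2): add — endpoints in different components.
A-G (4): add — endpoints in different components.
B-C (4): add — endpoints in different components.
D-F (5): add — endpoints in different components.
E-G (6): add — endpoints in different components.
A-B (9): skip — A and B already connected.
F-G (9): add — endpoints in different components.
The 6th edge added is F-G.

F-G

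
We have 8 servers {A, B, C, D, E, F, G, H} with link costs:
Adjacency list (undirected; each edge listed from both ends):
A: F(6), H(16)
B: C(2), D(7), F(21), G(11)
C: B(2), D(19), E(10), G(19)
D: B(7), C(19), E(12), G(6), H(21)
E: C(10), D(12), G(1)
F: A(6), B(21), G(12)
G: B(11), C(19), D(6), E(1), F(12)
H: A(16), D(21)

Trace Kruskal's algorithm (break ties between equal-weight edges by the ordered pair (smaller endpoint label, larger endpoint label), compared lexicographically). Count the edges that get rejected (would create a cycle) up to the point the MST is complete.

3

Kruskal's algorithm — process edges by increasing weight (ties by edge label):
E—G (1): add — endpoints in different components.
B—C (2): add — endpoints in different components.
A—F (6): add — endpoints in different components.
D—G (6): add — endpoints in different components.
B—D (7): add — endpoints in different components.
C—E (10): skip — C and E already connected.
B—G (11): skip — B and G already connected.
D—E (12): skip — D and E already connected.
F—G (12): add — endpoints in different components.
A—H (16): add — endpoints in different components.
Edges rejected before the tree was complete: 3.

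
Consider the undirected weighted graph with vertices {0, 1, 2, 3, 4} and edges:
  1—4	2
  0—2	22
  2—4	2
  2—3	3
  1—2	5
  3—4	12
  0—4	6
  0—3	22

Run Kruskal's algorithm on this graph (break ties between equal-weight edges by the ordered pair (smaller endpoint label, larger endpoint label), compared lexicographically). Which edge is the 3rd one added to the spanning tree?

Sort edges by weight, then run Kruskal:
1—4 (2): add. Components now {0} {1,4} {2} {3}
2—4 (2): add. Components now {0} {1,2,4} {3}
2—3 (3): add. Components now {0} {1,2,3,4}
1—2 (5): skip — 1 and 2 already connected.
0—4 (6): add. Components now {0,1,2,3,4}
The 3rd edge added is 2—3.

2-3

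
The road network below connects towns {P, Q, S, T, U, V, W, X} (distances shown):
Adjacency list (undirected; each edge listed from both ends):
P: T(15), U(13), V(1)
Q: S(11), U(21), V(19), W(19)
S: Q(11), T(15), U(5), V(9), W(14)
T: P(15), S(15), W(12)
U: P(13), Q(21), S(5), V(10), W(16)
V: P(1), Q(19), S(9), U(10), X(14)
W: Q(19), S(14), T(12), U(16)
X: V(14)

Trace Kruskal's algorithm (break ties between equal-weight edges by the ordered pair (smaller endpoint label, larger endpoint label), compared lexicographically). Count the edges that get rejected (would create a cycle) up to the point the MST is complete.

2

Kruskal's algorithm — process edges by increasing weight (ties by edge label):
P—V (1): add — endpoints in different components.
S—U (5): add — endpoints in different components.
S—V (9): add — endpoints in different components.
U—V (10): skip — U and V already connected.
Q—S (11): add — endpoints in different components.
T—W (12): add — endpoints in different components.
P—U (13): skip — U and P already connected.
S—W (14): add — endpoints in different components.
V—X (14): add — endpoints in different components.
Edges rejected before the tree was complete: 2.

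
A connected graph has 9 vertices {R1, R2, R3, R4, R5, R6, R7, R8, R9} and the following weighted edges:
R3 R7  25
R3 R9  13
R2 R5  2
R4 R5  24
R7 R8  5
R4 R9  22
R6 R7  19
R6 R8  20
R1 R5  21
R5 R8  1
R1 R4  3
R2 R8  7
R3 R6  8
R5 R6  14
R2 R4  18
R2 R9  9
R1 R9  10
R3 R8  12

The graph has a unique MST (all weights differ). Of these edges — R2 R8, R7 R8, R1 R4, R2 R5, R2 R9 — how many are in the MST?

Sort edges by weight, then run Kruskal:
R5 R8 (1): add — endpoints in different components.
R2 R5 (2): add — endpoints in different components.
R1 R4 (3): add — endpoints in different components.
R7 R8 (5): add — endpoints in different components.
R2 R8 (7): skip — R8 and R2 already connected.
R3 R6 (8): add — endpoints in different components.
R2 R9 (9): add — endpoints in different components.
R1 R9 (10): add — endpoints in different components.
R3 R8 (12): add — endpoints in different components.
MST edge set: {R5 R8, R2 R5, R1 R4, R7 R8, R3 R6, R2 R9, R1 R9, R3 R8}.
Of the listed edges, {R7 R8, R1 R4, R2 R5, R2 R9} are in the MST → 4.

4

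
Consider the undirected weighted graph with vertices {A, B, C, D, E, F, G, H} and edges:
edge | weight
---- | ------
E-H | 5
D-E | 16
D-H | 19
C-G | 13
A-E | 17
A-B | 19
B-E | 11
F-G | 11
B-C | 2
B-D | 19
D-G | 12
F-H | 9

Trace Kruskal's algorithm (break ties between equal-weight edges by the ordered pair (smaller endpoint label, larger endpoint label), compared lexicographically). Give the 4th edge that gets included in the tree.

Sort edges by weight, then run Kruskal:
B-C (2): add — endpoints in different components.
E-H (5): add — endpoints in different components.
F-H (9): add — endpoints in different components.
B-E (11): add — endpoints in different components.
F-G (11): add — endpoints in different components.
D-G (12): add — endpoints in different components.
C-G (13): skip — C and G already connected.
D-E (16): skip — D and E already connected.
A-E (17): add — endpoints in different components.
The 4th edge added is B-E.

B-E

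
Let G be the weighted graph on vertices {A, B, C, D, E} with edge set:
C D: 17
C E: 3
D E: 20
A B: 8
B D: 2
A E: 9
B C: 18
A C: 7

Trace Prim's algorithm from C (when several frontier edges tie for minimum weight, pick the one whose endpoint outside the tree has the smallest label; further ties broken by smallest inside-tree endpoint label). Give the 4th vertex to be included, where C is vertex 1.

Prim, starting at C.
Step 1: cheapest edge leaving the tree is C E (3); add E.
Step 2: cheapest edge leaving the tree is A C (7); add A.
Step 3: cheapest edge leaving the tree is A B (8); add B.
Step 4: cheapest edge leaving the tree is B D (2); add D.
Vertex order: C, E, A, B, D. The 4th vertex is B.

B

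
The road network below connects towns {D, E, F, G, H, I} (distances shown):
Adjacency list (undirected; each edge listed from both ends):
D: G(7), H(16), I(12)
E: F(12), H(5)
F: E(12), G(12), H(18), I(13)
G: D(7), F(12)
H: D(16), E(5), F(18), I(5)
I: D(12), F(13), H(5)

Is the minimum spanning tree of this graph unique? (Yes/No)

Kruskal: consider edges lightest-first.
E-H (5): add — endpoints in different components.
H-I (5): add — endpoints in different components.
D-G (7): add — endpoints in different components.
D-I (12): add — endpoints in different components.
E-F (12): add — endpoints in different components.
Non-tree edge F-G has weight 12, equal to the heaviest edge on its tree cycle — swapping gives another MST of the same weight. Not unique.

No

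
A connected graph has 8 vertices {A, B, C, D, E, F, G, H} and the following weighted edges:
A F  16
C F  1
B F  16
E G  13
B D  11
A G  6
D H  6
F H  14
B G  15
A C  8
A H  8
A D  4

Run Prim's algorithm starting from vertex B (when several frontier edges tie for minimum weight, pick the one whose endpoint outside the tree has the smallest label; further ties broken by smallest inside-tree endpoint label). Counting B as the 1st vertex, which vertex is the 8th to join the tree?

Grow the tree from B using Prim:
Step 1: frontier [B D 11, B G 15, B F 16] → take B D (11); add D.
Step 2: frontier [B G 15, B F 16, A D 4, D H 6] → take A D (4); add A.
Step 3: frontier [A G 6, A C 8, A H 8, A F 16, B G 15, B F 16, D H 6] → take A G (6); add G.
Step 4: frontier [A C 8, A H 8, A F 16, B F 16, D H 6, E G 13] → take D H (6); add H.
Step 5: frontier [A C 8, A F 16, B F 16, E G 13, F H 14] → take A C (8); add C.
Step 6: frontier [A F 16, B F 16, C F 1, E G 13, F H 14] → take C F (1); add F.
Step 7: frontier [E G 13] → take E G (13); add E.
Vertex order: B, D, A, G, H, C, F, E. The 8th vertex is E.

E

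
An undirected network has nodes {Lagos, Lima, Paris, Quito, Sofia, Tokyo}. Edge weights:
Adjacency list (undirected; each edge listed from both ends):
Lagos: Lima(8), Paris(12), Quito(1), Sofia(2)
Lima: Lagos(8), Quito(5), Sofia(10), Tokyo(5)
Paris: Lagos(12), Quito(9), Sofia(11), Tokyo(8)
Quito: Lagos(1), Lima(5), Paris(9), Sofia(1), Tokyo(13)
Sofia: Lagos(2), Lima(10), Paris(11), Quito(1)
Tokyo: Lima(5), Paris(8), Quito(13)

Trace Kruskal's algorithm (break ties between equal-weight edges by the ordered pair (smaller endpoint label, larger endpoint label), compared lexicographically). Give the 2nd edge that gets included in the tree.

Kruskal: consider edges lightest-first.
Lagos-Quito (1): add. Components now {Lagos,Quito} {Paris} {Tokyo} {Lima} {Sofia}
Quito-Sofia (1): add. Components now {Lagos,Quito,Sofia} {Paris} {Tokyo} {Lima}
Lagos-Sofia (2): skip — Lagos and Sofia already connected.
Lima-Quito (5): add. Components now {Lagos,Lima,Quito,Sofia} {Paris} {Tokyo}
Lima-Tokyo (5): add. Components now {Lagos,Lima,Quito,Sofia,Tokyo} {Paris}
Lagos-Lima (8): skip — Lagos and Lima already connected.
Paris-Tokyo (8): add. Components now {Lagos,Lima,Paris,Quito,Sofia,Tokyo}
The 2nd edge added is Quito-Sofia.

Quito-Sofia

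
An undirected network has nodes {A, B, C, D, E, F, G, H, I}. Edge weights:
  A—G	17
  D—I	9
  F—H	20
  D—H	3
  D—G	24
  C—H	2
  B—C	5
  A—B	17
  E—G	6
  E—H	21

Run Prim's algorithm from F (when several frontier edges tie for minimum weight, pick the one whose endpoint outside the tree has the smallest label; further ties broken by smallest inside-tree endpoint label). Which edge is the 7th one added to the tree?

A-G

Grow the tree from F using Prim:
Step 1: frontier [F—H 20] → take F—H (20); add H.
Step 2: frontier [C—H 2, D—H 3, E—H 21] → take C—H (2); add C.
Step 3: frontier [B—C 5, D—H 3, E—H 21] → take D—H (3); add D.
Step 4: frontier [B—C 5, D—I 9, D—G 24, E—H 21] → take B—C (5); add B.
Step 5: frontier [A—B 17, D—I 9, D—G 24, E—H 21] → take D—I (9); add I.
Step 6: frontier [A—B 17, D—G 24, E—H 21] → take A—B (17); add A.
Step 7: frontier [A—G 17, D—G 24, E—H 21] → take A—G (17); add G.
Step 8: frontier [E—G 6, E—H 21] → take E—G (6); add E.
The 7th edge added is A—G.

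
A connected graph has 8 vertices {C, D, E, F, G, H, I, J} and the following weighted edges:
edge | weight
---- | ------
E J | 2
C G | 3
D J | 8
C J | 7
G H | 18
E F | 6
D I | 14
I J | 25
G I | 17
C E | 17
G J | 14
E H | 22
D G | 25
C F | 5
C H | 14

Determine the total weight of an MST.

52

Prim's algorithm from H:
Step 1: cheapest edge leaving the tree is C H (14); add C.
Step 2: cheapest edge leaving the tree is C G (3); add G.
Step 3: cheapest edge leaving the tree is C F (5); add F.
Step 4: cheapest edge leaving the tree is E F (6); add E.
Step 5: cheapest edge leaving the tree is E J (2); add J.
Step 6: cheapest edge leaving the tree is D J (8); add D.
Step 7: cheapest edge leaving the tree is D I (14); add I.
MST edges: C H, C G, C F, E F, E J, D J, D I; total weight 14+3+5+6+2+8+14 = 52.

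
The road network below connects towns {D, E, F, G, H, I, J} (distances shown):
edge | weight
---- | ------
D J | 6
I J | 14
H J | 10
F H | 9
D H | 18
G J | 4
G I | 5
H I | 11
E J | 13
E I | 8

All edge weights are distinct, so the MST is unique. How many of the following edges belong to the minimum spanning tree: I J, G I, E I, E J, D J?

Kruskal's algorithm — process edges by increasing weight (ties by edge label):
G J (4): add — endpoints in different components.
G I (5): add — endpoints in different components.
D J (6): add — endpoints in different components.
E I (8): add — endpoints in different components.
F H (9): add — endpoints in different components.
H J (10): add — endpoints in different components.
MST edge set: {G J, G I, D J, E I, F H, H J}.
Of the listed edges, {G I, E I, D J} are in the MST → 3.

3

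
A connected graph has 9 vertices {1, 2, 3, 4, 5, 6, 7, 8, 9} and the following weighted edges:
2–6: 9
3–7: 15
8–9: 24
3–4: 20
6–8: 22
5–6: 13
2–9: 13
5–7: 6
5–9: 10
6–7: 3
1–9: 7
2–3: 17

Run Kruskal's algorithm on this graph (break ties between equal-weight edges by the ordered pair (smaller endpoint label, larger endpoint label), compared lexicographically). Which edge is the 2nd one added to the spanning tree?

5-7

Kruskal's algorithm — process edges by increasing weight (ties by edge label):
6–7 (3): add — endpoints in different components.
5–7 (6): add — endpoints in different components.
1–9 (7): add — endpoints in different components.
2–6 (9): add — endpoints in different components.
5–9 (10): add — endpoints in different components.
2–9 (13): skip — 2 and 9 already connected.
5–6 (13): skip — 5 and 6 already connected.
3–7 (15): add — endpoints in different components.
2–3 (17): skip — 2 and 3 already connected.
3–4 (20): add — endpoints in different components.
6–8 (22): add — endpoints in different components.
The 2nd edge added is 5–7.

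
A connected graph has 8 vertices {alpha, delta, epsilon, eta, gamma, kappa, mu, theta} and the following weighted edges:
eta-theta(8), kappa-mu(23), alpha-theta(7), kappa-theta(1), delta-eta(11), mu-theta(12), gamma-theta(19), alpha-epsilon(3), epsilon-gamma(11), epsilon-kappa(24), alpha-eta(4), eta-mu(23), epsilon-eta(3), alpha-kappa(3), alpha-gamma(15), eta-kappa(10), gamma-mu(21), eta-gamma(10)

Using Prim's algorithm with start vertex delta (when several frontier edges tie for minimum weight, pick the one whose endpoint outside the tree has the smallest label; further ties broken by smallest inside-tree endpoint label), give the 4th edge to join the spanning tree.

Prim's algorithm from delta:
Step 1: cheapest edge leaving the tree is delta-eta (11); add eta.
Step 2: cheapest edge leaving the tree is epsilon-eta (3); add epsilon.
Step 3: cheapest edge leaving the tree is alpha-epsilon (3); add alpha.
Step 4: cheapest edge leaving the tree is alpha-kappa (3); add kappa.
Step 5: cheapest edge leaving the tree is kappa-theta (1); add theta.
Step 6: cheapest edge leaving the tree is eta-gamma (10); add gamma.
Step 7: cheapest edge leaving the tree is mu-theta (12); add mu.
The 4th edge added is alpha-kappa.

alpha-kappa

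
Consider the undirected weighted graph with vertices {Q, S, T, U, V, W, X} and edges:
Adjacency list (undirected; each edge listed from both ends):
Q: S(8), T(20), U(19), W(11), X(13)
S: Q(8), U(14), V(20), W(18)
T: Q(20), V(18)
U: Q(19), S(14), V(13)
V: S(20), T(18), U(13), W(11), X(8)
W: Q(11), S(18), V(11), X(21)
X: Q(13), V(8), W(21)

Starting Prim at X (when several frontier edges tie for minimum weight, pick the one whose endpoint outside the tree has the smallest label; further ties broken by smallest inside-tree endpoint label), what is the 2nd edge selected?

V-W

Prim's algorithm from X:
Step 1: frontier [V X 8, Q X 13, W X 21] → take V X (8); add V.
Step 2: frontier [V W 11, U V 13, T V 18, S V 20, Q X 13, W X 21] → take V W (11); add W.
Step 3: frontier [U V 13, T V 18, S V 20, Q W 11, S W 18, Q X 13] → take Q W (11); add Q.
Step 4: frontier [Q S 8, Q U 19, Q T 20, U V 13, T V 18, S V 20, S W 18] → take Q S (8); add S.
Step 5: frontier [Q U 19, Q T 20, S U 14, U V 13, T V 18] → take U V (13); add U.
Step 6: frontier [Q T 20, T V 18] → take T V (18); add T.
The 2nd edge added is V W.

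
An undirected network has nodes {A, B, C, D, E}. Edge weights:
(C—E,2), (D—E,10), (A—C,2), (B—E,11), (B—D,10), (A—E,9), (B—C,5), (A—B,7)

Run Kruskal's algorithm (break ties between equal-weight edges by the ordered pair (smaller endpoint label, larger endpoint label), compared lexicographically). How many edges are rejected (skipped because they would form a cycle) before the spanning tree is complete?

Kruskal: consider edges lightest-first.
A—C (2): add. Components now {A,C} {B} {D} {E}
C—E (2): add. Components now {A,C,E} {B} {D}
B—C (5): add. Components now {A,B,C,E} {D}
A—B (7): skip — A and B already connected.
A—E (9): skip — A and E already connected.
B—D (10): add. Components now {A,B,C,D,E}
Edges rejected before the tree was complete: 2.

2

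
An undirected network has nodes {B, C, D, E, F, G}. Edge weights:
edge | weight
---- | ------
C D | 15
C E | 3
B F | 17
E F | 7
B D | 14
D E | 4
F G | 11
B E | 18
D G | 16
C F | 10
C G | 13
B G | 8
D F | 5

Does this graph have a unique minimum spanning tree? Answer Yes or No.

Yes

Sort edges by weight, then run Kruskal:
C E (3): add. Components now {B} {C,E} {D} {F} {G}
D E (4): add. Components now {B} {C,D,E} {F} {G}
D F (5): add. Components now {B} {C,D,E,F} {G}
E F (7): skip — E and F already connected.
B G (8): add. Components now {B,G} {C,D,E,F}
C F (10): skip — C and F already connected.
F G (11): add. Components now {B,C,D,E,F,G}
Every non-tree edge has weight strictly greater than the heaviest edge on the tree path between its endpoints, so the MST is unique.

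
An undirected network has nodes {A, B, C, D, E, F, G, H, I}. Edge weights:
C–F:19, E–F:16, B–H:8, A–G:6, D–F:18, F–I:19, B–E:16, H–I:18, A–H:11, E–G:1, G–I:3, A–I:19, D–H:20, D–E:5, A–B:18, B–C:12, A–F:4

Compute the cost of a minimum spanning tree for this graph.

50

Sort edges by weight, then run Kruskal:
E–G (1): add — endpoints in different components.
G–I (3): add — endpoints in different components.
A–F (4): add — endpoints in different components.
D–E (5): add — endpoints in different components.
A–G (6): add — endpoints in different components.
B–H (8): add — endpoints in different components.
A–H (11): add — endpoints in different components.
B–C (12): add — endpoints in different components.
MST edges: E–G, G–I, A–F, D–E, A–G, B–H, A–H, B–C; total weight 1+3+4+5+6+8+11+12 = 50.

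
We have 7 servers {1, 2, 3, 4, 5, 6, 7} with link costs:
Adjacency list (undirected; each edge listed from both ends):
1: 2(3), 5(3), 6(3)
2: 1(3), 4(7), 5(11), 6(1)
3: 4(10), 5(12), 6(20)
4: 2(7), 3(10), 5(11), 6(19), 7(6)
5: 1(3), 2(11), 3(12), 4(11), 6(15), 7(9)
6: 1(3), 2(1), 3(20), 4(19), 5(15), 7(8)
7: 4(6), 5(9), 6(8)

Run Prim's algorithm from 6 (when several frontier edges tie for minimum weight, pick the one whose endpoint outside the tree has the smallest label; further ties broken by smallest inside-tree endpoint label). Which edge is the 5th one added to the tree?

Prim, starting at 6.
Step 1: cheapest edge leaving the tree is 2—6 (1); add 2.
Step 2: cheapest edge leaving the tree is 1—2 (3); add 1.
Step 3: cheapest edge leaving the tree is 1—5 (3); add 5.
Step 4: cheapest edge leaving the tree is 2—4 (7); add 4.
Step 5: cheapest edge leaving the tree is 4—7 (6); add 7.
Step 6: cheapest edge leaving the tree is 3—4 (10); add 3.
The 5th edge added is 4—7.

4-7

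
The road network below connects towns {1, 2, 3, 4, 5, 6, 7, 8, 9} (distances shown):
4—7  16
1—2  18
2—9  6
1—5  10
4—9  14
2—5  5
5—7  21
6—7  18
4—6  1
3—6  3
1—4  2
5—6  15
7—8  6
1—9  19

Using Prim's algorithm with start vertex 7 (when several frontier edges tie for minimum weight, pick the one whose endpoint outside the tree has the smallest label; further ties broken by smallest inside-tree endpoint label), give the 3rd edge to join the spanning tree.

Grow the tree from 7 using Prim:
Step 1: frontier [7—8 6, 4—7 16, 6—7 18, 5—7 21] → take 7—8 (6); add 8.
Step 2: frontier [4—7 16, 6—7 18, 5—7 21] → take 4—7 (16); add 4.
Step 3: frontier [4—6 1, 1—4 2, 4—9 14, 6—7 18, 5—7 21] → take 4—6 (1); add 6.
Step 4: frontier [1—4 2, 4—9 14, 3—6 3, 5—6 15, 5—7 21] → take 1—4 (2); add 1.
Step 5: frontier [1—5 10, 1—2 18, 1—9 19, 4—9 14, 3—6 3, 5—6 15, 5—7 21] → take 3—6 (3); add 3.
Step 6: frontier [1—5 10, 1—2 18, 1—9 19, 4—9 14, 5—6 15, 5—7 21] → take 1—5 (10); add 5.
Step 7: frontier [1—2 18, 1—9 19, 4—9 14, 2—5 5] → take 2—5 (5); add 2.
Step 8: frontier [1—9 19, 2—9 6, 4—9 14] → take 2—9 (6); add 9.
The 3rd edge added is 4—6.

4-6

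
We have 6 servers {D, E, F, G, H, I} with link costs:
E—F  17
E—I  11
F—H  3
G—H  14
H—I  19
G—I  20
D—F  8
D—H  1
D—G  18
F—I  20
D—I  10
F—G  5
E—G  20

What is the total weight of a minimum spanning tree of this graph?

30

Kruskal's algorithm — process edges by increasing weight (ties by edge label):
D—H (1): add — endpoints in different components.
F—H (3): add — endpoints in different components.
F—G (5): add — endpoints in different components.
D—F (8): skip — D and F already connected.
D—I (10): add — endpoints in different components.
E—I (11): add — endpoints in different components.
MST edges: D—H, F—H, F—G, D—I, E—I; total weight 1+3+5+10+11 = 30.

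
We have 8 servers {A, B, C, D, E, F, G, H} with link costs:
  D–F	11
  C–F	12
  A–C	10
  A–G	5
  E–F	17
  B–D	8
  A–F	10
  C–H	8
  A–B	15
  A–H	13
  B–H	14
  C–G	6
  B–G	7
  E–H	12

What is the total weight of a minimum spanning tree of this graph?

Sort edges by weight, then run Kruskal:
A–G (5): add — endpoints in different components.
C–G (6): add — endpoints in different components.
B–G (7): add — endpoints in different components.
B–D (8): add — endpoints in different components.
C–H (8): add — endpoints in different components.
A–C (10): skip — A and C already connected.
A–F (10): add — endpoints in different components.
D–F (11): skip — D and F already connected.
C–F (12): skip — C and F already connected.
E–H (12): add — endpoints in different components.
MST edges: A–G, C–G, B–G, B–D, C–H, A–F, E–H; total weight 5+6+7+8+8+10+12 = 56.

56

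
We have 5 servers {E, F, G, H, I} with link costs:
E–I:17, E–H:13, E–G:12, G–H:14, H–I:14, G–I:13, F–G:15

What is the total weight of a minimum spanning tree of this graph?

53

Grow the tree from I using Prim:
Step 1: cheapest edge leaving the tree is G–I (13); add G.
Step 2: cheapest edge leaving the tree is E–G (12); add E.
Step 3: cheapest edge leaving the tree is E–H (13); add H.
Step 4: cheapest edge leaving the tree is F–G (15); add F.
MST edges: G–I, E–G, E–H, F–G; total weight 13+12+13+15 = 53.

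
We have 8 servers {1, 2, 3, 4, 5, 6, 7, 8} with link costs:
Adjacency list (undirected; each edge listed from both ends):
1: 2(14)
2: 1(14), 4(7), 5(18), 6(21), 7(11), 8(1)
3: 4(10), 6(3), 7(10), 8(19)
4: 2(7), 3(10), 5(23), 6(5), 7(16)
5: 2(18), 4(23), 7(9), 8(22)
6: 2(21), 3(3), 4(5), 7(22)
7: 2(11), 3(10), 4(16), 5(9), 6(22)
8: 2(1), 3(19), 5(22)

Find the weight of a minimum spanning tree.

Prim, starting at 5.
Step 1: cheapest edge leaving the tree is 5—7 (9); add 7.
Step 2: cheapest edge leaving the tree is 3—7 (10); add 3.
Step 3: cheapest edge leaving the tree is 3—6 (3); add 6.
Step 4: cheapest edge leaving the tree is 4—6 (5); add 4.
Step 5: cheapest edge leaving the tree is 2—4 (7); add 2.
Step 6: cheapest edge leaving the tree is 2—8 (1); add 8.
Step 7: cheapest edge leaving the tree is 1—2 (14); add 1.
MST edges: 5—7, 3—7, 3—6, 4—6, 2—4, 2—8, 1—2; total weight 9+10+3+5+7+1+14 = 49.

49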